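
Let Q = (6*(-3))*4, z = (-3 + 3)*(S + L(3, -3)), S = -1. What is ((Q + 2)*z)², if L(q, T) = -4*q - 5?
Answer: 0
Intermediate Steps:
L(q, T) = -5 - 4*q
z = 0 (z = (-3 + 3)*(-1 + (-5 - 4*3)) = 0*(-1 + (-5 - 12)) = 0*(-1 - 17) = 0*(-18) = 0)
Q = -72 (Q = -18*4 = -72)
((Q + 2)*z)² = ((-72 + 2)*0)² = (-70*0)² = 0² = 0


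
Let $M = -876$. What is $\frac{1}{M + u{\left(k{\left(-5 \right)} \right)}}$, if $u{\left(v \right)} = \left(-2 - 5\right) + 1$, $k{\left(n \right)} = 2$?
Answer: $- \frac{1}{882} \approx -0.0011338$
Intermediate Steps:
$u{\left(v \right)} = -6$ ($u{\left(v \right)} = -7 + 1 = -6$)
$\frac{1}{M + u{\left(k{\left(-5 \right)} \right)}} = \frac{1}{-876 - 6} = \frac{1}{-882} = - \frac{1}{882}$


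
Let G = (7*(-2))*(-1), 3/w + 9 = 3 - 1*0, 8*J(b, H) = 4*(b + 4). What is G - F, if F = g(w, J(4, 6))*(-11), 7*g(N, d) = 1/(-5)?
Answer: 479/35 ≈ 13.686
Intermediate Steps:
J(b, H) = 2 + b/2 (J(b, H) = (4*(b + 4))/8 = (4*(4 + b))/8 = (16 + 4*b)/8 = 2 + b/2)
w = -1/2 (w = 3/(-9 + (3 - 1*0)) = 3/(-9 + (3 + 0)) = 3/(-9 + 3) = 3/(-6) = 3*(-1/6) = -1/2 ≈ -0.50000)
g(N, d) = -1/35 (g(N, d) = (1/7)/(-5) = (1/7)*(-1/5) = -1/35)
F = 11/35 (F = -1/35*(-11) = 11/35 ≈ 0.31429)
G = 14 (G = -14*(-1) = 14)
G - F = 14 - 1*11/35 = 14 - 11/35 = 479/35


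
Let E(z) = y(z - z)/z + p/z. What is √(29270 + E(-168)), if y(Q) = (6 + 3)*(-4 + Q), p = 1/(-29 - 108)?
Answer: √3876373437762/11508 ≈ 171.09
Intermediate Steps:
p = -1/137 (p = 1/(-137) = -1/137 ≈ -0.0072993)
y(Q) = -36 + 9*Q (y(Q) = 9*(-4 + Q) = -36 + 9*Q)
E(z) = -4933/(137*z) (E(z) = (-36 + 9*(z - z))/z - 1/(137*z) = (-36 + 9*0)/z - 1/(137*z) = (-36 + 0)/z - 1/(137*z) = -36/z - 1/(137*z) = -4933/(137*z))
√(29270 + E(-168)) = √(29270 - 4933/137/(-168)) = √(29270 - 4933/137*(-1/168)) = √(29270 + 4933/23016) = √(673683253/23016) = √3876373437762/11508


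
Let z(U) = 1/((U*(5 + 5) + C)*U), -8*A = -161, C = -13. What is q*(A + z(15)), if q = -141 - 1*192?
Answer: -36725793/5480 ≈ -6701.8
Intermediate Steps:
A = 161/8 (A = -1/8*(-161) = 161/8 ≈ 20.125)
q = -333 (q = -141 - 192 = -333)
z(U) = 1/(U*(-13 + 10*U)) (z(U) = 1/((U*(5 + 5) - 13)*U) = 1/((U*10 - 13)*U) = 1/((10*U - 13)*U) = 1/((-13 + 10*U)*U) = 1/(U*(-13 + 10*U)))
q*(A + z(15)) = -333*(161/8 + 1/(15*(-13 + 10*15))) = -333*(161/8 + 1/(15*(-13 + 150))) = -333*(161/8 + (1/15)/137) = -333*(161/8 + (1/15)*(1/137)) = -333*(161/8 + 1/2055) = -333*330863/16440 = -36725793/5480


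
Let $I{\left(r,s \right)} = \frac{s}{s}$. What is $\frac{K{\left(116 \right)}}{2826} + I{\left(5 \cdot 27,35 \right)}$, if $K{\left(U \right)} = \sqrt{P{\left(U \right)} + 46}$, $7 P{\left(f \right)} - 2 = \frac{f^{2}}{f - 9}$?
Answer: $1 + \frac{\sqrt{9011219}}{1058337} \approx 1.0028$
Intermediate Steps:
$P{\left(f \right)} = \frac{2}{7} + \frac{f^{2}}{7 \left(-9 + f\right)}$ ($P{\left(f \right)} = \frac{2}{7} + \frac{\frac{1}{f - 9} f^{2}}{7} = \frac{2}{7} + \frac{\frac{1}{-9 + f} f^{2}}{7} = \frac{2}{7} + \frac{f^{2} \frac{1}{-9 + f}}{7} = \frac{2}{7} + \frac{f^{2}}{7 \left(-9 + f\right)}$)
$I{\left(r,s \right)} = 1$
$K{\left(U \right)} = \sqrt{46 + \frac{-18 + U^{2} + 2 U}{7 \left(-9 + U\right)}}$ ($K{\left(U \right)} = \sqrt{\frac{-18 + U^{2} + 2 U}{7 \left(-9 + U\right)} + 46} = \sqrt{46 + \frac{-18 + U^{2} + 2 U}{7 \left(-9 + U\right)}}$)
$\frac{K{\left(116 \right)}}{2826} + I{\left(5 \cdot 27,35 \right)} = \frac{\frac{1}{7} \sqrt{7} \sqrt{\frac{-2916 + 116^{2} + 324 \cdot 116}{-9 + 116}}}{2826} + 1 = \frac{\sqrt{7} \sqrt{\frac{-2916 + 13456 + 37584}{107}}}{7} \cdot \frac{1}{2826} + 1 = \frac{\sqrt{7} \sqrt{\frac{1}{107} \cdot 48124}}{7} \cdot \frac{1}{2826} + 1 = \frac{\sqrt{7} \sqrt{\frac{48124}{107}}}{7} \cdot \frac{1}{2826} + 1 = \frac{\sqrt{7} \frac{2 \sqrt{1287317}}{107}}{7} \cdot \frac{1}{2826} + 1 = \frac{2 \sqrt{9011219}}{749} \cdot \frac{1}{2826} + 1 = \frac{\sqrt{9011219}}{1058337} + 1 = 1 + \frac{\sqrt{9011219}}{1058337}$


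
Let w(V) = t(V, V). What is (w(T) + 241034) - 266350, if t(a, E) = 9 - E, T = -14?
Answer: -25293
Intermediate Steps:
w(V) = 9 - V
(w(T) + 241034) - 266350 = ((9 - 1*(-14)) + 241034) - 266350 = ((9 + 14) + 241034) - 266350 = (23 + 241034) - 266350 = 241057 - 266350 = -25293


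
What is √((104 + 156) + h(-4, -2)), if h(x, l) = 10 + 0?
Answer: 3*√30 ≈ 16.432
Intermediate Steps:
h(x, l) = 10
√((104 + 156) + h(-4, -2)) = √((104 + 156) + 10) = √(260 + 10) = √270 = 3*√30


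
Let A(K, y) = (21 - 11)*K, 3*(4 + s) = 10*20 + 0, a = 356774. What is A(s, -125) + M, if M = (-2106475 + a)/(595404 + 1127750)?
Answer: 3234280417/5169462 ≈ 625.65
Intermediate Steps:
s = 188/3 (s = -4 + (10*20 + 0)/3 = -4 + (200 + 0)/3 = -4 + (⅓)*200 = -4 + 200/3 = 188/3 ≈ 62.667)
M = -1749701/1723154 (M = (-2106475 + 356774)/(595404 + 1127750) = -1749701/1723154 ≈ -1.0154)
A(K, y) = 10*K
A(s, -125) + M = 10*(188/3) - 1749701/1723154 = 1880/3 - 1749701/1723154 = 3234280417/5169462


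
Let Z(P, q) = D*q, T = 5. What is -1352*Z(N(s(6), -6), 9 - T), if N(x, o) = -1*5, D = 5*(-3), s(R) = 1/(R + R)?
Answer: 81120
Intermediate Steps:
s(R) = 1/(2*R)
D = -15
N(x, o) = -5
Z(P, q) = -15*q
-1352*Z(N(s(6), -6), 9 - T) = -(-20280)*(9 - 1*5) = -(-20280)*(9 - 5) = -(-20280)*4 = -1352*(-60) = 81120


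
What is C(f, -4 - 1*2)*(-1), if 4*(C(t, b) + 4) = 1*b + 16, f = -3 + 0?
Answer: 3/2 ≈ 1.5000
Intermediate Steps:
f = -3
C(t, b) = b/4 (C(t, b) = -4 + (1*b + 16)/4 = -4 + (b + 16)/4 = -4 + (16 + b)/4 = -4 + (4 + b/4) = b/4)
C(f, -4 - 1*2)*(-1) = ((-4 - 1*2)/4)*(-1) = ((-4 - 2)/4)*(-1) = ((¼)*(-6))*(-1) = -3/2*(-1) = 3/2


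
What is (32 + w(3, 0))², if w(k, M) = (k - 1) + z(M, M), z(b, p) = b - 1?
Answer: 1089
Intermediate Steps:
z(b, p) = -1 + b
w(k, M) = -2 + M + k (w(k, M) = (k - 1) + (-1 + M) = (-1 + k) + (-1 + M) = -2 + M + k)
(32 + w(3, 0))² = (32 + (-2 + 0 + 3))² = (32 + 1)² = 33² = 1089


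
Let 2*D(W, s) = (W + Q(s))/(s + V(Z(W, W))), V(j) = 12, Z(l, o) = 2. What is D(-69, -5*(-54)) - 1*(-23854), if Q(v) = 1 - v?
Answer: 6726659/282 ≈ 23853.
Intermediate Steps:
D(W, s) = (1 + W - s)/(2*(12 + s)) (D(W, s) = ((W + (1 - s))/(s + 12))/2 = ((1 + W - s)/(12 + s))/2 = (1 + W - s)/(2*(12 + s)))
D(-69, -5*(-54)) - 1*(-23854) = (1 - 69 - (-5)*(-54))/(2*(12 - 5*(-54))) - 1*(-23854) = (1 - 69 - 1*270)/(2*(12 + 270)) + 23854 = (½)*(1 - 69 - 270)/282 + 23854 = (½)*(1/282)*(-338) + 23854 = -169/282 + 23854 = 6726659/282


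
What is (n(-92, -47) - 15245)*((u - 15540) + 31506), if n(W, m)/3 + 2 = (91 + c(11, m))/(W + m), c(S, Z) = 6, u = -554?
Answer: -32676214160/139 ≈ -2.3508e+8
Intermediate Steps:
n(W, m) = -6 + 291/(W + m) (n(W, m) = -6 + 3*((91 + 6)/(W + m)) = -6 + 3*(97/(W + m)) = -6 + 291/(W + m))
(n(-92, -47) - 15245)*((u - 15540) + 31506) = (3*(97 - 2*(-92) - 2*(-47))/(-92 - 47) - 15245)*((-554 - 15540) + 31506) = (3*(97 + 184 + 94)/(-139) - 15245)*(-16094 + 31506) = (3*(-1/139)*375 - 15245)*15412 = (-1125/139 - 15245)*15412 = -2120180/139*15412 = -32676214160/139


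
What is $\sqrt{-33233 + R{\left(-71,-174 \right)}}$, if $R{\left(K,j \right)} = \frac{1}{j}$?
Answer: $\frac{i \sqrt{1006162482}}{174} \approx 182.3 i$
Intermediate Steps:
$\sqrt{-33233 + R{\left(-71,-174 \right)}} = \sqrt{-33233 + \frac{1}{-174}} = \sqrt{-33233 - \frac{1}{174}} = \sqrt{- \frac{5782543}{174}} = \frac{i \sqrt{1006162482}}{174}$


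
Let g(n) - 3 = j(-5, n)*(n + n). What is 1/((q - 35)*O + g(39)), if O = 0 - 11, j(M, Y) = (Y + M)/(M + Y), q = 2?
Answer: 1/444 ≈ 0.0022523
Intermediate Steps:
j(M, Y) = 1 (j(M, Y) = (M + Y)/(M + Y) = 1)
O = -11
g(n) = 3 + 2*n (g(n) = 3 + 1*(n + n) = 3 + 1*(2*n) = 3 + 2*n)
1/((q - 35)*O + g(39)) = 1/((2 - 35)*(-11) + (3 + 2*39)) = 1/(-33*(-11) + (3 + 78)) = 1/(363 + 81) = 1/444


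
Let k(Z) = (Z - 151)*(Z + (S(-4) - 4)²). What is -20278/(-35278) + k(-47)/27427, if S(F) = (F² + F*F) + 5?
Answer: -3361125571/483784853 ≈ -6.9476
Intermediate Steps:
S(F) = 5 + 2*F² (S(F) = (F² + F²) + 5 = 2*F² + 5 = 5 + 2*F²)
k(Z) = (-151 + Z)*(1089 + Z) (k(Z) = (Z - 151)*(Z + ((5 + 2*(-4)²) - 4)²) = (-151 + Z)*(Z + ((5 + 2*16) - 4)²) = (-151 + Z)*(Z + ((5 + 32) - 4)²) = (-151 + Z)*(Z + (37 - 4)²) = (-151 + Z)*(Z + 33²) = (-151 + Z)*(Z + 1089) = (-151 + Z)*(1089 + Z))
-20278/(-35278) + k(-47)/27427 = -20278/(-35278) + (-164439 + (-47)² + 938*(-47))/27427 = -20278*(-1/35278) + (-164439 + 2209 - 44086)*(1/27427) = 10139/17639 - 206316*1/27427 = 10139/17639 - 206316/27427 = -3361125571/483784853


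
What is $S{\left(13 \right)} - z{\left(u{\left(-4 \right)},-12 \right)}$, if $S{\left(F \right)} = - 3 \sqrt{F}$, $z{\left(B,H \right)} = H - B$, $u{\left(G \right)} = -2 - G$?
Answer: $14 - 3 \sqrt{13} \approx 3.1833$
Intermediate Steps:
$S{\left(13 \right)} - z{\left(u{\left(-4 \right)},-12 \right)} = - 3 \sqrt{13} - \left(-12 - \left(-2 - -4\right)\right) = - 3 \sqrt{13} - \left(-12 - \left(-2 + 4\right)\right) = - 3 \sqrt{13} - \left(-12 - 2\right) = - 3 \sqrt{13} - -14 = - 3 \sqrt{13} + 14 = 14 - 3 \sqrt{13}$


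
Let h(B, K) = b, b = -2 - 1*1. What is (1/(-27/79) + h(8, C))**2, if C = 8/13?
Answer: 25600/729 ≈ 35.117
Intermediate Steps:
C = 8/13 (C = 8*(1/13) = 8/13 ≈ 0.61539)
b = -3 (b = -2 - 1 = -3)
h(B, K) = -3
(1/(-27/79) + h(8, C))**2 = (1/(-27/79) - 3)**2 = (-79/27 - 3)**2 = (-160/27)**2 = 25600/729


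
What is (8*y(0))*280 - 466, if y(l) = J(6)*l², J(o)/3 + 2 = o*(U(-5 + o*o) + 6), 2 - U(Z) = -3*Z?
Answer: -466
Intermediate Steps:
U(Z) = 2 + 3*Z (U(Z) = 2 - (-3)*Z = 2 + 3*Z)
J(o) = -6 + 3*o*(-7 + 3*o²) (J(o) = -6 + 3*(o*((2 + 3*(-5 + o*o)) + 6)) = -6 + 3*(o*((2 + 3*(-5 + o²)) + 6)) = -6 + 3*(o*((2 + (-15 + 3*o²)) + 6)) = -6 + 3*(o*((-13 + 3*o²) + 6)) = -6 + 3*(o*(-7 + 3*o²)) = -6 + 3*o*(-7 + 3*o²))
y(l) = 1812*l² (y(l) = (-6 - 21*6 + 9*6³)*l² = (-6 - 126 + 9*216)*l² = (-6 - 126 + 1944)*l² = 1812*l²)
(8*y(0))*280 - 466 = (8*(1812*0²))*280 - 466 = (8*(1812*0))*280 - 466 = (8*0)*280 - 466 = 0*280 - 466 = 0 - 466 = -466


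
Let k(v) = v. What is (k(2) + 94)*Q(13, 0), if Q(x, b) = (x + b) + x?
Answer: 2496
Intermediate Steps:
Q(x, b) = b + 2*x (Q(x, b) = (b + x) + x = b + 2*x)
(k(2) + 94)*Q(13, 0) = (2 + 94)*(0 + 2*13) = 96*(0 + 26) = 96*26 = 2496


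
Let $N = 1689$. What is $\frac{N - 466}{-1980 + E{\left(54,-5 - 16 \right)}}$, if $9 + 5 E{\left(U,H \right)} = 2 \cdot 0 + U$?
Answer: $- \frac{1223}{1971} \approx -0.6205$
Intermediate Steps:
$E{\left(U,H \right)} = - \frac{9}{5} + \frac{U}{5}$ ($E{\left(U,H \right)} = - \frac{9}{5} + \frac{2 \cdot 0 + U}{5} = - \frac{9}{5} + \frac{0 + U}{5} = - \frac{9}{5} + \frac{U}{5}$)
$\frac{N - 466}{-1980 + E{\left(54,-5 - 16 \right)}} = \frac{1689 - 466}{-1980 + \left(- \frac{9}{5} + \frac{1}{5} \cdot 54\right)} = \frac{1223}{-1980 + \left(- \frac{9}{5} + \frac{54}{5}\right)} = \frac{1223}{-1980 + 9} = \frac{1223}{-1971} = 1223 \left(- \frac{1}{1971}\right) = - \frac{1223}{1971}$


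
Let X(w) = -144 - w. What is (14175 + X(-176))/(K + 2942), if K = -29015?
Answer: -14207/26073 ≈ -0.54489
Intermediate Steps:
(14175 + X(-176))/(K + 2942) = (14175 + (-144 - 1*(-176)))/(-29015 + 2942) = (14175 + (-144 + 176))/(-26073) = (14175 + 32)*(-1/26073) = 14207*(-1/26073) = -14207/26073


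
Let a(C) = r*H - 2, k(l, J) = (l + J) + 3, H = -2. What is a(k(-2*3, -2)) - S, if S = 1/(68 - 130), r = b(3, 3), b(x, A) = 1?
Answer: -247/62 ≈ -3.9839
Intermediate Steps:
r = 1
S = -1/62 (S = 1/(-62) = -1/62 ≈ -0.016129)
k(l, J) = 3 + J + l (k(l, J) = (J + l) + 3 = 3 + J + l)
a(C) = -4 (a(C) = 1*(-2) - 2 = -2 - 2 = -4)
a(k(-2*3, -2)) - S = -4 - 1*(-1/62) = -4 + 1/62 = -247/62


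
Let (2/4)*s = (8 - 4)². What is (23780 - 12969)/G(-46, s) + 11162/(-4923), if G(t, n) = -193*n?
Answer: -122159065/30404448 ≈ -4.0178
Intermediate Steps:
s = 32 (s = 2*(8 - 4)² = 2*4² = 2*16 = 32)
(23780 - 12969)/G(-46, s) + 11162/(-4923) = (23780 - 12969)/((-193*32)) + 11162/(-4923) = 10811/(-6176) + 11162*(-1/4923) = 10811*(-1/6176) - 11162/4923 = -10811/6176 - 11162/4923 = -122159065/30404448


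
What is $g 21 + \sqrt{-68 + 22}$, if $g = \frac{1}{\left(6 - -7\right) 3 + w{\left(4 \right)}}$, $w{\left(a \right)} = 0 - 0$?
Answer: $\frac{7}{13} + i \sqrt{46} \approx 0.53846 + 6.7823 i$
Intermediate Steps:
$w{\left(a \right)} = 0$ ($w{\left(a \right)} = 0 + 0 = 0$)
$g = \frac{1}{39}$ ($g = \frac{1}{\left(6 - -7\right) 3 + 0} = \frac{1}{\left(6 + 7\right) 3 + 0} = \frac{1}{13 \cdot 3 + 0} = \frac{1}{39 + 0} = \frac{1}{39} \approx 0.025641$)
$g 21 + \sqrt{-68 + 22} = \frac{1}{39} \cdot 21 + \sqrt{-68 + 22} = \frac{7}{13} + \sqrt{-46} = \frac{7}{13} + i \sqrt{46}$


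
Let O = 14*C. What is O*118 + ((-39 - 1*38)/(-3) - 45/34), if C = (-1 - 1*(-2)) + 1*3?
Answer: 676499/102 ≈ 6632.3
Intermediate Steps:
C = 4 (C = (-1 + 2) + 3 = 1 + 3 = 4)
O = 56 (O = 14*4 = 56)
O*118 + ((-39 - 1*38)/(-3) - 45/34) = 56*118 + ((-39 - 1*38)/(-3) - 45/34) = 6608 + ((-39 - 38)*(-1/3) - 45*1/34) = 6608 + (-77*(-1/3) - 45/34) = 6608 + (77/3 - 45/34) = 6608 + 2483/102 = 676499/102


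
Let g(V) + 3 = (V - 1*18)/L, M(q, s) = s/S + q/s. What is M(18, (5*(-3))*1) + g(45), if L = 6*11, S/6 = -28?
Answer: -11401/3080 ≈ -3.7016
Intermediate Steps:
S = -168 (S = 6*(-28) = -168)
L = 66
M(q, s) = -s/168 + q/s (M(q, s) = s/(-168) + q/s = s*(-1/168) + q/s = -s/168 + q/s)
g(V) = -36/11 + V/66 (g(V) = -3 + (V - 1*18)/66 = -3 + (V - 18)*(1/66) = -3 + (-18 + V)*(1/66) = -3 + (-3/11 + V/66) = -36/11 + V/66)
M(18, (5*(-3))*1) + g(45) = (-5*(-3)/168 + 18/(((5*(-3))*1))) + (-36/11 + (1/66)*45) = (-(-5)/56 + 18/((-15*1))) + (-36/11 + 15/22) = (-1/168*(-15) + 18/(-15)) - 57/22 = (5/56 + 18*(-1/15)) - 57/22 = (5/56 - 6/5) - 57/22 = -311/280 - 57/22 = -11401/3080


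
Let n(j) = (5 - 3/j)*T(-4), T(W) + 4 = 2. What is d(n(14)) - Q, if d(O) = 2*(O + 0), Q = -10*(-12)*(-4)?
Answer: 3226/7 ≈ 460.86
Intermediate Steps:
T(W) = -2 (T(W) = -4 + 2 = -2)
Q = -480 (Q = 120*(-4) = -480)
n(j) = -10 + 6/j (n(j) = (5 - 3/j)*(-2) = -10 + 6/j)
d(O) = 2*O
d(n(14)) - Q = 2*(-10 + 6/14) - 1*(-480) = 2*(-10 + 6*(1/14)) + 480 = 2*(-10 + 3/7) + 480 = 2*(-67/7) + 480 = -134/7 + 480 = 3226/7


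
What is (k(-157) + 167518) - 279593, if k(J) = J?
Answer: -112232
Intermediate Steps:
(k(-157) + 167518) - 279593 = (-157 + 167518) - 279593 = 167361 - 279593 = -112232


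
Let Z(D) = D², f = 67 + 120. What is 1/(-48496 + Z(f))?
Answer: -1/13527 ≈ -7.3926e-5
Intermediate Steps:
f = 187
1/(-48496 + Z(f)) = 1/(-48496 + 187²) = 1/(-48496 + 34969) = 1/(-13527) = -1/13527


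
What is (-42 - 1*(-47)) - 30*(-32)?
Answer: 965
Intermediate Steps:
(-42 - 1*(-47)) - 30*(-32) = (-42 + 47) + 960 = 5 + 960 = 965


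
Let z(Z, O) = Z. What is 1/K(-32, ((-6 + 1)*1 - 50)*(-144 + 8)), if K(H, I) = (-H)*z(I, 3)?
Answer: 1/239360 ≈ 4.1778e-6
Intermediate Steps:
K(H, I) = -H*I (K(H, I) = (-H)*I = -H*I)
1/K(-32, ((-6 + 1)*1 - 50)*(-144 + 8)) = 1/(-1*(-32)*((-6 + 1)*1 - 50)*(-144 + 8)) = 1/(-1*(-32)*(-5*1 - 50)*(-136)) = 1/(-1*(-32)*(-5 - 50)*(-136)) = 1/(-1*(-32)*(-55*(-136))) = 1/(-1*(-32)*7480) = 1/239360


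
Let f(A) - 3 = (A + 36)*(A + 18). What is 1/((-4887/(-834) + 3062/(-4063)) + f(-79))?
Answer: 1129514/2971871155 ≈ 0.00038007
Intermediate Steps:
f(A) = 3 + (18 + A)*(36 + A) (f(A) = 3 + (A + 36)*(A + 18) = 3 + (36 + A)*(18 + A) = 3 + (18 + A)*(36 + A))
1/((-4887/(-834) + 3062/(-4063)) + f(-79)) = 1/((-4887/(-834) + 3062/(-4063)) + (651 + (-79)² + 54*(-79))) = 1/((-4887*(-1/834) + 3062*(-1/4063)) + (651 + 6241 - 4266)) = 1/((1629/278 - 3062/4063) + 2626) = 1/(5767391/1129514 + 2626) = 1/(2971871155/1129514) = 1129514/2971871155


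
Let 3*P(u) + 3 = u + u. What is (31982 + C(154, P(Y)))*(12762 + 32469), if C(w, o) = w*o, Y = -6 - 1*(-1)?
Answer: 1416393688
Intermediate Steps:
Y = -5 (Y = -6 + 1 = -5)
P(u) = -1 + 2*u/3 (P(u) = -1 + (u + u)/3 = -1 + (2*u)/3 = -1 + 2*u/3)
C(w, o) = o*w
(31982 + C(154, P(Y)))*(12762 + 32469) = (31982 + (-1 + (⅔)*(-5))*154)*(12762 + 32469) = (31982 + (-1 - 10/3)*154)*45231 = (31982 - 13/3*154)*45231 = (31982 - 2002/3)*45231 = (93944/3)*45231 = 1416393688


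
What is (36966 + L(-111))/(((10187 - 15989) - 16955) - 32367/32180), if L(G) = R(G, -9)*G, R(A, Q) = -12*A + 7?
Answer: 3593315340/732352627 ≈ 4.9065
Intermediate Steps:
R(A, Q) = 7 - 12*A
L(G) = G*(7 - 12*G) (L(G) = (7 - 12*G)*G = G*(7 - 12*G))
(36966 + L(-111))/(((10187 - 15989) - 16955) - 32367/32180) = (36966 - 111*(7 - 12*(-111)))/(((10187 - 15989) - 16955) - 32367/32180) = (36966 - 111*(7 + 1332))/((-5802 - 16955) - 32367*1/32180) = (36966 - 111*1339)/(-22757 - 32367/32180) = (36966 - 148629)/(-732352627/32180) = -111663*(-32180/732352627) = 3593315340/732352627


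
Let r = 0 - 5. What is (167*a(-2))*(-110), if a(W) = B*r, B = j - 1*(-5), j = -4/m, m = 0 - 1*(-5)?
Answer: 385770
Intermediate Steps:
m = 5 (m = 0 + 5 = 5)
j = -⅘ (j = -4/5 = -4*⅕ = -⅘ ≈ -0.80000)
r = -5
B = 21/5 (B = -⅘ - 1*(-5) = -⅘ + 5 = 21/5 ≈ 4.2000)
a(W) = -21 (a(W) = (21/5)*(-5) = -21)
(167*a(-2))*(-110) = (167*(-21))*(-110) = -3507*(-110) = 385770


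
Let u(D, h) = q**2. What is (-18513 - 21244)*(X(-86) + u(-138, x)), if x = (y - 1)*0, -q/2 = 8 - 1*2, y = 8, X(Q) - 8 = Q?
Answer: -2623962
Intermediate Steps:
X(Q) = 8 + Q
q = -12 (q = -2*(8 - 1*2) = -2*(8 - 2) = -2*6 = -12)
x = 0 (x = (8 - 1)*0 = 7*0 = 0)
u(D, h) = 144 (u(D, h) = (-12)**2 = 144)
(-18513 - 21244)*(X(-86) + u(-138, x)) = (-18513 - 21244)*((8 - 86) + 144) = -39757*(-78 + 144) = -39757*66 = -2623962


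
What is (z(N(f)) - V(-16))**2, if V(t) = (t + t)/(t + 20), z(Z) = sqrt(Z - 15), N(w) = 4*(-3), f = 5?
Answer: 37 + 48*I*sqrt(3) ≈ 37.0 + 83.138*I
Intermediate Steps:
N(w) = -12
z(Z) = sqrt(-15 + Z)
V(t) = 2*t/(20 + t) (V(t) = (2*t)/(20 + t) = 2*t/(20 + t))
(z(N(f)) - V(-16))**2 = (sqrt(-15 - 12) - 2*(-16)/(20 - 16))**2 = (sqrt(-27) - 2*(-16)/4)**2 = (3*I*sqrt(3) - 2*(-16)/4)**2 = (3*I*sqrt(3) - 1*(-8))**2 = (3*I*sqrt(3) + 8)**2 = (8 + 3*I*sqrt(3))**2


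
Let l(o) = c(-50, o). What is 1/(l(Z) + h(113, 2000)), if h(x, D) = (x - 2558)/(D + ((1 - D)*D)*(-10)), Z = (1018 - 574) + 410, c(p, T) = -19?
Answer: -7996400/151932089 ≈ -0.052631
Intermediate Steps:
Z = 854 (Z = 444 + 410 = 854)
h(x, D) = (-2558 + x)/(D - 10*D*(1 - D)) (h(x, D) = (-2558 + x)/(D + (D*(1 - D))*(-10)) = (-2558 + x)/(D - 10*D*(1 - D)))
l(o) = -19
1/(l(Z) + h(113, 2000)) = 1/(-19 + (-2558 + 113)/(2000*(-9 + 10*2000))) = 1/(-19 + (1/2000)*(-2445)/(-9 + 20000)) = 1/(-19 + (1/2000)*(-2445)/19991) = 1/(-19 + (1/2000)*(1/19991)*(-2445)) = 1/(-19 - 489/7996400) = 1/(-151932089/7996400) = -7996400/151932089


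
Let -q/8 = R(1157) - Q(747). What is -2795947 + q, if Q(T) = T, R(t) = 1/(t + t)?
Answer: -3227996451/1157 ≈ -2.7900e+6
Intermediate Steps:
R(t) = 1/(2*t)
q = 6914228/1157 (q = -8*((1/2)/1157 - 1*747) = -8*((1/2)*(1/1157) - 747) = -8*(1/2314 - 747) = -8*(-1728557/2314) = 6914228/1157 ≈ 5976.0)
-2795947 + q = -2795947 + 6914228/1157 = -3227996451/1157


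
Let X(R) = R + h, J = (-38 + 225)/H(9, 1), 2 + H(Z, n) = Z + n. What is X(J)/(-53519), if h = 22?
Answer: -363/428152 ≈ -0.00084783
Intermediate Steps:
H(Z, n) = -2 + Z + n (H(Z, n) = -2 + (Z + n) = -2 + Z + n)
J = 187/8 (J = (-38 + 225)/(-2 + 9 + 1) = 187/8 ≈ 23.375)
X(R) = 22 + R (X(R) = R + 22 = 22 + R)
X(J)/(-53519) = (22 + 187/8)/(-53519) = (363/8)*(-1/53519) = -363/428152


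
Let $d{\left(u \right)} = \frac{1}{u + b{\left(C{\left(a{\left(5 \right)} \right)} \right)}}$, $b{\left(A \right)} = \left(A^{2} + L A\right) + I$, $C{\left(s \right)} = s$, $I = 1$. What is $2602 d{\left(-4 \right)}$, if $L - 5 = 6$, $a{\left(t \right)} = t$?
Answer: $\frac{2602}{77} \approx 33.792$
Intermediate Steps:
$L = 11$ ($L = 5 + 6 = 11$)
$b{\left(A \right)} = 1 + A^{2} + 11 A$ ($b{\left(A \right)} = \left(A^{2} + 11 A\right) + 1 = 1 + A^{2} + 11 A$)
$d{\left(u \right)} = \frac{1}{81 + u}$ ($d{\left(u \right)} = \frac{1}{u + \left(1 + 5^{2} + 11 \cdot 5\right)} = \frac{1}{u + \left(1 + 25 + 55\right)} = \frac{1}{u + 81} = \frac{1}{81 + u}$)
$2602 d{\left(-4 \right)} = \frac{2602}{81 - 4} = \frac{2602}{77}$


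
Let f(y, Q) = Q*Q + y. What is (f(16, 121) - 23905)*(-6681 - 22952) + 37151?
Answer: 274083135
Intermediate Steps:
f(y, Q) = y + Q² (f(y, Q) = Q² + y = y + Q²)
(f(16, 121) - 23905)*(-6681 - 22952) + 37151 = ((16 + 121²) - 23905)*(-6681 - 22952) + 37151 = ((16 + 14641) - 23905)*(-29633) + 37151 = (14657 - 23905)*(-29633) + 37151 = -9248*(-29633) + 37151 = 274045984 + 37151 = 274083135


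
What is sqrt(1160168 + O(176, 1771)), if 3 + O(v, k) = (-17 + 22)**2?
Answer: 3*sqrt(128910) ≈ 1077.1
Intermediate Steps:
O(v, k) = 22 (O(v, k) = -3 + (-17 + 22)**2 = -3 + 5**2 = -3 + 25 = 22)
sqrt(1160168 + O(176, 1771)) = sqrt(1160168 + 22) = sqrt(1160190) = 3*sqrt(128910)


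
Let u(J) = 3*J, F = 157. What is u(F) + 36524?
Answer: 36995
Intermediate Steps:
u(F) + 36524 = 3*157 + 36524 = 471 + 36524 = 36995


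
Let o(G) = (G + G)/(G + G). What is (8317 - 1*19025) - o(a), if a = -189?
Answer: -10709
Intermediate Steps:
o(G) = 1 (o(G) = (2*G)/((2*G)) = (2*G)*(1/(2*G)) = 1)
(8317 - 1*19025) - o(a) = (8317 - 1*19025) - 1*1 = (8317 - 19025) - 1 = -10708 - 1 = -10709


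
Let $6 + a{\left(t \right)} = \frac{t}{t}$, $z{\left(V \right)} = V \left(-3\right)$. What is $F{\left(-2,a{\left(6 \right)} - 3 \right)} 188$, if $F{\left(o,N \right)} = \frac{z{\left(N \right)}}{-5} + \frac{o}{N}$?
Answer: $- \frac{4277}{5} \approx -855.4$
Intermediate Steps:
$z{\left(V \right)} = - 3 V$
$a{\left(t \right)} = -5$ ($a{\left(t \right)} = -6 + \frac{t}{t} = -6 + 1 = -5$)
$F{\left(o,N \right)} = \frac{3 N}{5} + \frac{o}{N}$ ($F{\left(o,N \right)} = \frac{\left(-3\right) N}{-5} + \frac{o}{N} = - 3 N \left(- \frac{1}{5}\right) + \frac{o}{N} = \frac{3 N}{5} + \frac{o}{N}$)
$F{\left(-2,a{\left(6 \right)} - 3 \right)} 188 = \left(\frac{3 \left(-5 - 3\right)}{5} - \frac{2}{-5 - 3}\right) 188 = \left(\frac{3}{5} \left(-8\right) - \frac{2}{-8}\right) 188 = \left(- \frac{24}{5} - - \frac{1}{4}\right) 188 = \left(- \frac{24}{5} + \frac{1}{4}\right) 188 = \left(- \frac{91}{20}\right) 188 = - \frac{4277}{5}$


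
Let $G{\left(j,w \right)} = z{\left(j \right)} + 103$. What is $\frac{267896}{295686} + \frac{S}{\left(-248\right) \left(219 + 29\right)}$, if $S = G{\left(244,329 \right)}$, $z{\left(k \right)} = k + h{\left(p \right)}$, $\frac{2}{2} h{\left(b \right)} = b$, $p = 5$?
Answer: $\frac{255821783}{284154246} \approx 0.90029$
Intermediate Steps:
$h{\left(b \right)} = b$
$z{\left(k \right)} = 5 + k$ ($z{\left(k \right)} = k + 5 = 5 + k$)
$G{\left(j,w \right)} = 108 + j$ ($G{\left(j,w \right)} = \left(5 + j\right) + 103 = 108 + j$)
$S = 352$ ($S = 108 + 244 = 352$)
$\frac{267896}{295686} + \frac{S}{\left(-248\right) \left(219 + 29\right)} = \frac{267896}{295686} + \frac{352}{\left(-248\right) \left(219 + 29\right)} = 267896 \cdot \frac{1}{295686} + \frac{352}{\left(-248\right) 248} = \frac{133948}{147843} + \frac{352}{-61504} = \frac{133948}{147843} + 352 \left(- \frac{1}{61504}\right) = \frac{133948}{147843} - \frac{11}{1922} = \frac{255821783}{284154246}$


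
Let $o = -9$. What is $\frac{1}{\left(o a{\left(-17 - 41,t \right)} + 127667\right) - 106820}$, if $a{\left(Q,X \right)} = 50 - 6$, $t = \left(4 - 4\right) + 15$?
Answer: $\frac{1}{20451} \approx 4.8897 \cdot 10^{-5}$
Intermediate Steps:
$t = 15$ ($t = 0 + 15 = 15$)
$a{\left(Q,X \right)} = 44$
$\frac{1}{\left(o a{\left(-17 - 41,t \right)} + 127667\right) - 106820} = \frac{1}{\left(\left(-9\right) 44 + 127667\right) - 106820} = \frac{1}{\left(-396 + 127667\right) - 106820} = \frac{1}{127271 - 106820} = \frac{1}{20451}$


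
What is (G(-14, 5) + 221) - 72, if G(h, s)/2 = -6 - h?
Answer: 165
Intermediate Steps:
G(h, s) = -12 - 2*h (G(h, s) = 2*(-6 - h) = -12 - 2*h)
(G(-14, 5) + 221) - 72 = ((-12 - 2*(-14)) + 221) - 72 = ((-12 + 28) + 221) - 72 = (16 + 221) - 72 = 237 - 72 = 165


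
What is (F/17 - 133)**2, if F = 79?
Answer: 4761124/289 ≈ 16474.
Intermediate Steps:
(F/17 - 133)**2 = (79/17 - 133)**2 = (-2182/17)**2 = 4761124/289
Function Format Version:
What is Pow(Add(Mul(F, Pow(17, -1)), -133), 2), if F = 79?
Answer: Rational(4761124, 289) ≈ 16474.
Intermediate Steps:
Pow(Add(Mul(F, Pow(17, -1)), -133), 2) = Pow(Add(Mul(79, Pow(17, -1)), -133), 2) = Pow(Add(Mul(79, Rational(1, 17)), -133), 2) = Pow(Add(Rational(79, 17), -133), 2) = Pow(Rational(-2182, 17), 2) = Rational(4761124, 289)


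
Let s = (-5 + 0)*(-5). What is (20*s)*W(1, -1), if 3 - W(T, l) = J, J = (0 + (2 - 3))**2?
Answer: 1000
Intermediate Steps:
J = 1 (J = (0 - 1)**2 = (-1)**2 = 1)
W(T, l) = 2 (W(T, l) = 3 - 1*1 = 3 - 1 = 2)
s = 25 (s = -5*(-5) = 25)
(20*s)*W(1, -1) = (20*25)*2 = 500*2 = 1000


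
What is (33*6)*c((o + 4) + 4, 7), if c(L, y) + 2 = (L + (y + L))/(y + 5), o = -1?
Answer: -99/2 ≈ -49.500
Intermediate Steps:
c(L, y) = -2 + (y + 2*L)/(5 + y) (c(L, y) = -2 + (L + (y + L))/(y + 5) = -2 + (L + (L + y))/(5 + y) = -2 + (y + 2*L)/(5 + y))
(33*6)*c((o + 4) + 4, 7) = (33*6)*((-10 - 1*7 + 2*((-1 + 4) + 4))/(5 + 7)) = 198*((-10 - 7 + 2*(3 + 4))/12) = 198*((-10 - 7 + 2*7)/12) = 198*((-10 - 7 + 14)/12) = 198*((1/12)*(-3)) = 198*(-¼) = -99/2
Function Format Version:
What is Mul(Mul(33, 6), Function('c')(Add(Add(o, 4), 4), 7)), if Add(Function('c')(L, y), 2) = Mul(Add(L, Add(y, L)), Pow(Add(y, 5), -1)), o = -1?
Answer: Rational(-99, 2) ≈ -49.500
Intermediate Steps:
Function('c')(L, y) = Add(-2, Mul(Pow(Add(5, y), -1), Add(y, Mul(2, L)))) (Function('c')(L, y) = Add(-2, Mul(Add(L, Add(y, L)), Pow(Add(y, 5), -1))) = Add(-2, Mul(Add(L, Add(L, y)), Pow(Add(5, y), -1))) = Add(-2, Mul(Add(y, Mul(2, L)), Pow(Add(5, y), -1))) = Add(-2, Mul(Pow(Add(5, y), -1), Add(y, Mul(2, L)))))
Mul(Mul(33, 6), Function('c')(Add(Add(o, 4), 4), 7)) = Mul(Mul(33, 6), Mul(Pow(Add(5, 7), -1), Add(-10, Mul(-1, 7), Mul(2, Add(Add(-1, 4), 4))))) = Mul(198, Mul(Pow(12, -1), Add(-10, -7, Mul(2, Add(3, 4))))) = Mul(198, Mul(Rational(1, 12), Add(-10, -7, Mul(2, 7)))) = Mul(198, Mul(Rational(1, 12), Add(-10, -7, 14))) = Mul(198, Mul(Rational(1, 12), -3)) = Mul(198, Rational(-1, 4)) = Rational(-99, 2)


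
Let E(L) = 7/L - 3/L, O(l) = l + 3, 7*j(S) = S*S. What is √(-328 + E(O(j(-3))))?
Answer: I*√73590/15 ≈ 18.085*I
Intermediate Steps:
j(S) = S²/7 (j(S) = (S*S)/7 = S²/7)
O(l) = 3 + l
E(L) = 4/L
√(-328 + E(O(j(-3)))) = √(-328 + 4/(3 + (⅐)*(-3)²)) = √(-328 + 4/(3 + (⅐)*9)) = √(-328 + 4/(3 + 9/7)) = √(-328 + 4/(30/7)) = √(-328 + 4*(7/30)) = √(-328 + 14/15) = √(-4906/15) = I*√73590/15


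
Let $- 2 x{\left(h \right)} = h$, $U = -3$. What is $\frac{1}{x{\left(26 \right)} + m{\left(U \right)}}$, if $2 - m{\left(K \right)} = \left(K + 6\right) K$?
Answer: $- \frac{1}{2} \approx -0.5$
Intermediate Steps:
$x{\left(h \right)} = - \frac{h}{2}$
$m{\left(K \right)} = 2 - K \left(6 + K\right)$ ($m{\left(K \right)} = 2 - \left(K + 6\right) K = 2 - \left(6 + K\right) K = 2 - K \left(6 + K\right)$)
$\frac{1}{x{\left(26 \right)} + m{\left(U \right)}} = \frac{1}{\left(- \frac{1}{2}\right) 26 - -11} = \frac{1}{-13 + \left(2 - 9 + 18\right)} = \frac{1}{-13 + 11} = \frac{1}{-2} = - \frac{1}{2}$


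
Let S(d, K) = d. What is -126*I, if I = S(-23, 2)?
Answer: 2898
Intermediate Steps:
I = -23
-126*I = -126*(-23) = 2898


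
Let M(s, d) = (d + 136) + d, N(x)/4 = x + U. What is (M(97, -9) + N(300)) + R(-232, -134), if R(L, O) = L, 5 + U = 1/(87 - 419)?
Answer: 88477/83 ≈ 1066.0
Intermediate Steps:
U = -1661/332 (U = -5 + 1/(87 - 419) = -5 + 1/(-332) = -5 - 1/332 = -1661/332 ≈ -5.0030)
N(x) = -1661/83 + 4*x (N(x) = 4*(x - 1661/332) = 4*(-1661/332 + x) = -1661/83 + 4*x)
M(s, d) = 136 + 2*d (M(s, d) = (136 + d) + d = 136 + 2*d)
(M(97, -9) + N(300)) + R(-232, -134) = ((136 + 2*(-9)) + (-1661/83 + 4*300)) - 232 = ((136 - 18) + (-1661/83 + 1200)) - 232 = (118 + 97939/83) - 232 = 107733/83 - 232 = 88477/83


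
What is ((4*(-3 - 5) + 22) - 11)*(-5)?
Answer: 105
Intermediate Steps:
((4*(-3 - 5) + 22) - 11)*(-5) = ((4*(-8) + 22) - 11)*(-5) = ((-32 + 22) - 11)*(-5) = (-10 - 11)*(-5) = -21*(-5) = 105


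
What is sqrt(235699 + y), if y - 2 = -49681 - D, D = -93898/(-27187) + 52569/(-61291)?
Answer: 5*sqrt(20659963937226044563369)/1666318417 ≈ 431.30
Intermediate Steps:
D = 4325908915/1666318417 (D = -93898*(-1/27187) + 52569*(-1/61291) = 93898/27187 - 52569/61291 = 4325908915/1666318417 ≈ 2.5961)
y = -82785358547058/1666318417 (y = 2 + (-49681 - 1*4325908915/1666318417) = 2 + (-49681 - 4325908915/1666318417) = 2 - 82788691183892/1666318417 = -82785358547058/1666318417 ≈ -49682.)
sqrt(235699 + y) = sqrt(235699 - 82785358547058/1666318417) = sqrt(309964226021425/1666318417) = 5*sqrt(20659963937226044563369)/1666318417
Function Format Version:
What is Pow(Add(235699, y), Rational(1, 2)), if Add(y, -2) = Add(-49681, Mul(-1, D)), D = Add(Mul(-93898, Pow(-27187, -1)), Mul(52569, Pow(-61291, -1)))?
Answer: Mul(Rational(5, 1666318417), Pow(20659963937226044563369, Rational(1, 2))) ≈ 431.30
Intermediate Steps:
D = Rational(4325908915, 1666318417) (D = Add(Mul(-93898, Rational(-1, 27187)), Mul(52569, Rational(-1, 61291))) = Add(Rational(93898, 27187), Rational(-52569, 61291)) = Rational(4325908915, 1666318417) ≈ 2.5961)
y = Rational(-82785358547058, 1666318417) (y = Add(2, Add(-49681, Mul(-1, Rational(4325908915, 1666318417)))) = Add(2, Add(-49681, Rational(-4325908915, 1666318417))) = Add(2, Rational(-82788691183892, 1666318417)) = Rational(-82785358547058, 1666318417) ≈ -49682.)
Pow(Add(235699, y), Rational(1, 2)) = Pow(Add(235699, Rational(-82785358547058, 1666318417)), Rational(1, 2)) = Pow(Rational(309964226021425, 1666318417), Rational(1, 2)) = Mul(Rational(5, 1666318417), Pow(20659963937226044563369, Rational(1, 2)))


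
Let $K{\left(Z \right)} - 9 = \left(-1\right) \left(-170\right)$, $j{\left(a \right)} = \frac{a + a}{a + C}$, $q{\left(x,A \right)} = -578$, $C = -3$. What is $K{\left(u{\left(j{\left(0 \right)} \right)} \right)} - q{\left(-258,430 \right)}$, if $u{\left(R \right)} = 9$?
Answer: $757$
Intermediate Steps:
$j{\left(a \right)} = \frac{2 a}{-3 + a}$ ($j{\left(a \right)} = \frac{a + a}{a - 3} = \frac{2 a}{-3 + a}$)
$K{\left(Z \right)} = 179$ ($K{\left(Z \right)} = 9 - -170 = 9 + 170 = 179$)
$K{\left(u{\left(j{\left(0 \right)} \right)} \right)} - q{\left(-258,430 \right)} = 179 - -578 = 179 + 578 = 757$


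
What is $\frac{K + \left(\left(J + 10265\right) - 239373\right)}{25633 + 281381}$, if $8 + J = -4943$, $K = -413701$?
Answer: $- \frac{107960}{51169} \approx -2.1099$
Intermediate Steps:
$J = -4951$ ($J = -8 - 4943 = -4951$)
$\frac{K + \left(\left(J + 10265\right) - 239373\right)}{25633 + 281381} = \frac{-413701 + \left(\left(-4951 + 10265\right) - 239373\right)}{25633 + 281381} = \frac{-413701 + \left(5314 - 239373\right)}{307014} = \left(-413701 - 234059\right) \frac{1}{307014} = \left(-647760\right) \frac{1}{307014} = - \frac{107960}{51169}$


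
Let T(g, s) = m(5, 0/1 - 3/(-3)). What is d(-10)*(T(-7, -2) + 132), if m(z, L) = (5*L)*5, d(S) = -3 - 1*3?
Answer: -942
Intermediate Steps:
d(S) = -6 (d(S) = -3 - 3 = -6)
m(z, L) = 25*L
T(g, s) = 25 (T(g, s) = 25*(0/1 - 3/(-3)) = 25*(0*1 - 3*(-⅓)) = 25*(0 + 1) = 25*1 = 25)
d(-10)*(T(-7, -2) + 132) = -6*(25 + 132) = -6*157 = -942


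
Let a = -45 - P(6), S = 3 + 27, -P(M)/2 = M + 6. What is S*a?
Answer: -630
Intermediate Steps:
P(M) = -12 - 2*M (P(M) = -2*(M + 6) = -2*(6 + M) = -12 - 2*M)
S = 30
a = -21 (a = -45 - (-12 - 2*6) = -45 - (-12 - 12) = -45 - 1*(-24) = -45 + 24 = -21)
S*a = 30*(-21) = -630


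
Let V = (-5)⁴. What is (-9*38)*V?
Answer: -213750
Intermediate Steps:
V = 625
(-9*38)*V = -9*38*625 = -342*625 = -213750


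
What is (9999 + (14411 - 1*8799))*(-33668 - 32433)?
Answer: -1031902711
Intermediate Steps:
(9999 + (14411 - 1*8799))*(-33668 - 32433) = (9999 + (14411 - 8799))*(-66101) = (9999 + 5612)*(-66101) = 15611*(-66101) = -1031902711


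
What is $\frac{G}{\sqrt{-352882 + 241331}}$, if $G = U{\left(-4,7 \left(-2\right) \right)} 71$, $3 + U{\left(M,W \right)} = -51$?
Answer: $\frac{3834 i \sqrt{111551}}{111551} \approx 11.479 i$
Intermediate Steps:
$U{\left(M,W \right)} = -54$ ($U{\left(M,W \right)} = -3 - 51 = -54$)
$G = -3834$ ($G = \left(-54\right) 71 = -3834$)
$\frac{G}{\sqrt{-352882 + 241331}} = - \frac{3834}{\sqrt{-352882 + 241331}} = - \frac{3834}{\sqrt{-111551}} = - \frac{3834}{i \sqrt{111551}} = - 3834 \left(- \frac{i \sqrt{111551}}{111551}\right) = \frac{3834 i \sqrt{111551}}{111551}$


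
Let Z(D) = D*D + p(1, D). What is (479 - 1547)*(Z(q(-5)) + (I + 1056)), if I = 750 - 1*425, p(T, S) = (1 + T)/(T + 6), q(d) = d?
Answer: -10513392/7 ≈ -1.5019e+6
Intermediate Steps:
p(T, S) = (1 + T)/(6 + T)
Z(D) = 2/7 + D² (Z(D) = D*D + (1 + 1)/(6 + 1) = D² + 2/7 = 2/7 + D²)
I = 325 (I = 750 - 425 = 325)
(479 - 1547)*(Z(q(-5)) + (I + 1056)) = (479 - 1547)*((2/7 + (-5)²) + (325 + 1056)) = -1068*((2/7 + 25) + 1381) = -1068*(177/7 + 1381) = -1068*9844/7 = -10513392/7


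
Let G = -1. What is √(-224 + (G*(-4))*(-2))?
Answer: 2*I*√58 ≈ 15.232*I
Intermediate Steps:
√(-224 + (G*(-4))*(-2)) = √(-224 - 1*(-4)*(-2)) = √(-224 + 4*(-2)) = √(-224 - 8) = √(-232) = 2*I*√58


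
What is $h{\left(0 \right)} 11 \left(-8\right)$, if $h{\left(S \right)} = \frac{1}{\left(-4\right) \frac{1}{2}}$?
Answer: $44$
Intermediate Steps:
$h{\left(S \right)} = - \frac{1}{2}$ ($h{\left(S \right)} = \frac{1}{\left(-4\right) \frac{1}{2}} = \frac{1}{-2} = - \frac{1}{2}$)
$h{\left(0 \right)} 11 \left(-8\right) = \left(- \frac{1}{2}\right) 11 \left(-8\right) = \left(- \frac{11}{2}\right) \left(-8\right) = 44$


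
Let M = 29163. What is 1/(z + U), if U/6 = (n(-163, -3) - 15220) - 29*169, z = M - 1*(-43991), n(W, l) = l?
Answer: -1/47590 ≈ -2.1013e-5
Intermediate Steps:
z = 73154 (z = 29163 - 1*(-43991) = 29163 + 43991 = 73154)
U = -120744 (U = 6*((-3 - 15220) - 29*169) = 6*(-15223 - 4901) = 6*(-20124) = -120744)
1/(z + U) = 1/(73154 - 120744) = 1/(-47590) = -1/47590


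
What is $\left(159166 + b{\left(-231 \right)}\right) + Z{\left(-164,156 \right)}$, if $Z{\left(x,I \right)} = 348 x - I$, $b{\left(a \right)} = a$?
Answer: $101707$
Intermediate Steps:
$Z{\left(x,I \right)} = - I + 348 x$
$\left(159166 + b{\left(-231 \right)}\right) + Z{\left(-164,156 \right)} = \left(159166 - 231\right) + \left(\left(-1\right) 156 + 348 \left(-164\right)\right) = 158935 - 57228 = 101707$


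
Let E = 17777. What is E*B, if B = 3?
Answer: 53331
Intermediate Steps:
E*B = 17777*3 = 53331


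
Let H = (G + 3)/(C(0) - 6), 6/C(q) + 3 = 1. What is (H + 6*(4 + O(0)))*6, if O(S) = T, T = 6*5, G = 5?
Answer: 3656/3 ≈ 1218.7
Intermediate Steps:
C(q) = -3 (C(q) = 6/(-3 + 1) = 6/(-2) = 6*(-1/2) = -3)
T = 30
O(S) = 30
H = -8/9 (H = (5 + 3)/(-3 - 6) = 8/(-9) = 8*(-1/9) = -8/9 ≈ -0.88889)
(H + 6*(4 + O(0)))*6 = (-8/9 + 6*(4 + 30))*6 = (-8/9 + 6*34)*6 = (-8/9 + 204)*6 = (1828/9)*6 = 3656/3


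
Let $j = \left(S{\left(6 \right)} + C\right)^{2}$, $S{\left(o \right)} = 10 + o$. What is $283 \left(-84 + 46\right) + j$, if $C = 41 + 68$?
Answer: $4871$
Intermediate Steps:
$C = 109$
$j = 15625$ ($j = \left(\left(10 + 6\right) + 109\right)^{2} = \left(16 + 109\right)^{2} = 125^{2} = 15625$)
$283 \left(-84 + 46\right) + j = 283 \left(-84 + 46\right) + 15625 = 283 \left(-38\right) + 15625 = -10754 + 15625 = 4871$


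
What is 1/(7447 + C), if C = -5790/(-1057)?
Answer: 1057/7877269 ≈ 0.00013418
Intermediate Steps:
C = 5790/1057 (C = -5790*(-1/1057) = 5790/1057 ≈ 5.4778)
1/(7447 + C) = 1/(7447 + 5790/1057) = 1/(7877269/1057) = 1057/7877269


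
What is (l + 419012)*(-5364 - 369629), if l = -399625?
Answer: -7269989291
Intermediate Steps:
(l + 419012)*(-5364 - 369629) = (-399625 + 419012)*(-5364 - 369629) = 19387*(-374993) = -7269989291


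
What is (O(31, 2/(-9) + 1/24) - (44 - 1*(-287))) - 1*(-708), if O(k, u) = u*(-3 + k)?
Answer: 6695/18 ≈ 371.94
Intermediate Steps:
(O(31, 2/(-9) + 1/24) - (44 - 1*(-287))) - 1*(-708) = ((2/(-9) + 1/24)*(-3 + 31) - (44 - 1*(-287))) - 1*(-708) = ((2*(-1/9) + 1*(1/24))*28 - (44 + 287)) + 708 = ((-2/9 + 1/24)*28 - 1*331) + 708 = (-13/72*28 - 331) + 708 = (-91/18 - 331) + 708 = -6049/18 + 708 = 6695/18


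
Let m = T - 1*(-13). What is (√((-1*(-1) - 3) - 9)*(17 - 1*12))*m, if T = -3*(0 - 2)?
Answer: 95*I*√11 ≈ 315.08*I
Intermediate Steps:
T = 6 (T = -3*(-2) = 6)
m = 19 (m = 6 - 1*(-13) = 6 + 13 = 19)
(√((-1*(-1) - 3) - 9)*(17 - 1*12))*m = (√((-1*(-1) - 3) - 9)*(17 - 1*12))*19 = (√((1 - 3) - 9)*(17 - 12))*19 = (√(-2 - 9)*5)*19 = (√(-11)*5)*19 = ((I*√11)*5)*19 = (5*I*√11)*19 = 95*I*√11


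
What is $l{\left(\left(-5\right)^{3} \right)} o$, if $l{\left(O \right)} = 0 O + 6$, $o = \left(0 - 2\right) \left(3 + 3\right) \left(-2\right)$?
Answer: $144$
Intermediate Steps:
$o = 24$ ($o = \left(-2\right) 6 \left(-2\right) = \left(-12\right) \left(-2\right) = 24$)
$l{\left(O \right)} = 6$ ($l{\left(O \right)} = 0 + 6 = 6$)
$l{\left(\left(-5\right)^{3} \right)} o = 6 \cdot 24 = 144$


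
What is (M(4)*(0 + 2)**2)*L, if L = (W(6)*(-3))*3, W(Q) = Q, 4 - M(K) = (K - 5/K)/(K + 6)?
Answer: -4023/5 ≈ -804.60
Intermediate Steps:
M(K) = 4 - (K - 5/K)/(6 + K) (M(K) = 4 - (K - 5/K)/(K + 6) = 4 - (K - 5/K)/(6 + K))
L = -54 (L = (6*(-3))*3 = -18*3 = -54)
(M(4)*(0 + 2)**2)*L = (((5 + 3*4**2 + 24*4)/(4*(6 + 4)))*(0 + 2)**2)*(-54) = (((1/4)*(5 + 3*16 + 96)/10)*2**2)*(-54) = (((1/4)*(1/10)*(5 + 48 + 96))*4)*(-54) = (((1/4)*(1/10)*149)*4)*(-54) = ((149/40)*4)*(-54) = (149/10)*(-54) = -4023/5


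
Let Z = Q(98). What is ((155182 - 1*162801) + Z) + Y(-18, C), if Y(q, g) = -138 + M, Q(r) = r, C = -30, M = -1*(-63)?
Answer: -7596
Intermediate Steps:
M = 63
Z = 98
Y(q, g) = -75 (Y(q, g) = -138 + 63 = -75)
((155182 - 1*162801) + Z) + Y(-18, C) = ((155182 - 1*162801) + 98) - 75 = ((155182 - 162801) + 98) - 75 = (-7619 + 98) - 75 = -7521 - 75 = -7596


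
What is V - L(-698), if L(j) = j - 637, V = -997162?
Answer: -995827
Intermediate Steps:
L(j) = -637 + j
V - L(-698) = -997162 - (-637 - 698) = -997162 - 1*(-1335) = -997162 + 1335 = -995827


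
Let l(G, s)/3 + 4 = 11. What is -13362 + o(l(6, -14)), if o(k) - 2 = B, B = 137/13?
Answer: -173543/13 ≈ -13349.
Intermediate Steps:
l(G, s) = 21 (l(G, s) = -12 + 3*11 = -12 + 33 = 21)
B = 137/13 (B = 137*(1/13) = 137/13 ≈ 10.538)
o(k) = 163/13 (o(k) = 2 + 137/13 = 163/13)
-13362 + o(l(6, -14)) = -13362 + 163/13 = -173543/13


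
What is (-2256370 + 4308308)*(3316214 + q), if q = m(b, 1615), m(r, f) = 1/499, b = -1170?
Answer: 3395528097895206/499 ≈ 6.8047e+12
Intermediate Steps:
m(r, f) = 1/499
q = 1/499 ≈ 0.0020040
(-2256370 + 4308308)*(3316214 + q) = (-2256370 + 4308308)*(3316214 + 1/499) = 2051938*(1654790787/499) = 3395528097895206/499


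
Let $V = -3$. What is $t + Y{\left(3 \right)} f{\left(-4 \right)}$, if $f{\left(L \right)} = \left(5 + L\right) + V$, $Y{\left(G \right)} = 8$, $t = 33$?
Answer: $17$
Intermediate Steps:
$f{\left(L \right)} = 2 + L$ ($f{\left(L \right)} = \left(5 + L\right) - 3 = 2 + L$)
$t + Y{\left(3 \right)} f{\left(-4 \right)} = 33 + 8 \left(2 - 4\right) = 33 + 8 \left(-2\right) = 33 - 16 = 17$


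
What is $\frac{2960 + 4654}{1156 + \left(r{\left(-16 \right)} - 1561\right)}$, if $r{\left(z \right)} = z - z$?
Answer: $- \frac{94}{5} \approx -18.8$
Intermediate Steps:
$r{\left(z \right)} = 0$
$\frac{2960 + 4654}{1156 + \left(r{\left(-16 \right)} - 1561\right)} = \frac{2960 + 4654}{1156 + \left(0 - 1561\right)} = \frac{7614}{1156 + \left(0 - 1561\right)} = \frac{7614}{1156 - 1561} = \frac{7614}{-405} = 7614 \left(- \frac{1}{405}\right) = - \frac{94}{5}$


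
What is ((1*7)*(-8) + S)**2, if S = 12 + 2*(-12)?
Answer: 4624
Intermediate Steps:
S = -12 (S = 12 - 24 = -12)
((1*7)*(-8) + S)**2 = ((1*7)*(-8) - 12)**2 = (7*(-8) - 12)**2 = (-56 - 12)**2 = (-68)**2 = 4624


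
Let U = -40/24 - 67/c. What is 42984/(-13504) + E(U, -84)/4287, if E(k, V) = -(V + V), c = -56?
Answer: -7583489/2412152 ≈ -3.1439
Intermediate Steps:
U = -79/168 (U = -40/24 - 67/(-56) = -40*1/24 - 67*(-1/56) = -5/3 + 67/56 = -79/168 ≈ -0.47024)
E(k, V) = -2*V
42984/(-13504) + E(U, -84)/4287 = 42984/(-13504) - 2*(-84)/4287 = 42984*(-1/13504) + 168*(1/4287) = -5373/1688 + 56/1429 = -7583489/2412152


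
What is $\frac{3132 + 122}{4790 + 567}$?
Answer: $\frac{3254}{5357} \approx 0.60743$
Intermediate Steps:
$\frac{3132 + 122}{4790 + 567} = \frac{3254}{5357}$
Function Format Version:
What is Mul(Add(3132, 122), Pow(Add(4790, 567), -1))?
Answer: Rational(3254, 5357) ≈ 0.60743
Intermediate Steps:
Mul(Add(3132, 122), Pow(Add(4790, 567), -1)) = Mul(3254, Pow(5357, -1)) = Mul(3254, Rational(1, 5357)) = Rational(3254, 5357)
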